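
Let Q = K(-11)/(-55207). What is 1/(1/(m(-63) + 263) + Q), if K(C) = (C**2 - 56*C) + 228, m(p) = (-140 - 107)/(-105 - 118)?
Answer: -3251471472/44523479 ≈ -73.028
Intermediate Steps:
m(p) = 247/223 (m(p) = -247/(-223) = -247*(-1/223) = 247/223)
K(C) = 228 + C**2 - 56*C
Q = -965/55207 (Q = (228 + (-11)**2 - 56*(-11))/(-55207) = (228 + 121 + 616)*(-1/55207) = 965*(-1/55207) = -965/55207 ≈ -0.017480)
1/(1/(m(-63) + 263) + Q) = 1/(1/(247/223 + 263) - 965/55207) = 1/(1/(58896/223) - 965/55207) = 1/(223/58896 - 965/55207) = 1/(-44523479/3251471472) = -3251471472/44523479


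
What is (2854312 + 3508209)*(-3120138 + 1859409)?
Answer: -8021414737809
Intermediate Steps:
(2854312 + 3508209)*(-3120138 + 1859409) = 6362521*(-1260729) = -8021414737809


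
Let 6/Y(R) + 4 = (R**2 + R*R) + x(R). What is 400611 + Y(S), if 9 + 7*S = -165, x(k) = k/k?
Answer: 8066302583/20135 ≈ 4.0061e+5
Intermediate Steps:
x(k) = 1
S = -174/7 (S = -9/7 + (1/7)*(-165) = -9/7 - 165/7 = -174/7 ≈ -24.857)
Y(R) = 6/(-3 + 2*R**2) (Y(R) = 6/(-4 + ((R**2 + R*R) + 1)) = 6/(-4 + ((R**2 + R**2) + 1)) = 6/(-4 + (2*R**2 + 1)) = 6/(-4 + (1 + 2*R**2)) = 6/(-3 + 2*R**2))
400611 + Y(S) = 400611 + 6/(-3 + 2*(-174/7)**2) = 400611 + 6/(-3 + 2*(30276/49)) = 400611 + 6/(-3 + 60552/49) = 400611 + 6/(60405/49) = 400611 + 6*(49/60405) = 400611 + 98/20135 = 8066302583/20135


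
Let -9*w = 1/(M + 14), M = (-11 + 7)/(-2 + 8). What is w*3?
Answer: -1/40 ≈ -0.025000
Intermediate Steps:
M = -⅔ (M = -4/6 = -4*⅙ = -⅔ ≈ -0.66667)
w = -1/120 (w = -1/(9*(-⅔ + 14)) = -1/(9*40/3) = -⅑*3/40 = -1/120 ≈ -0.0083333)
w*3 = -1/120*3 = -1/40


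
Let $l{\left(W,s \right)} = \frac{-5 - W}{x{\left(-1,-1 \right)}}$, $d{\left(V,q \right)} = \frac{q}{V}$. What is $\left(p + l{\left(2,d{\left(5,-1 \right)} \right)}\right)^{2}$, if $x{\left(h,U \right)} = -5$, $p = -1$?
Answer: $\frac{4}{25} \approx 0.16$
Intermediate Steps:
$l{\left(W,s \right)} = 1 + \frac{W}{5}$ ($l{\left(W,s \right)} = \frac{-5 - W}{-5} = \left(-5 - W\right) \left(- \frac{1}{5}\right) = 1 + \frac{W}{5}$)
$\left(p + l{\left(2,d{\left(5,-1 \right)} \right)}\right)^{2} = \left(-1 + \left(1 + \frac{1}{5} \cdot 2\right)\right)^{2} = \left(-1 + \left(1 + \frac{2}{5}\right)\right)^{2} = \left(-1 + \frac{7}{5}\right)^{2} = \left(\frac{2}{5}\right)^{2} = \frac{4}{25}$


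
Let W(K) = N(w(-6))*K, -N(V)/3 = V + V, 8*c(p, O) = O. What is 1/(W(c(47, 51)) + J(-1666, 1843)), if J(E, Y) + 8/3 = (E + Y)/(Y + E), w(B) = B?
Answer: 6/1367 ≈ 0.0043892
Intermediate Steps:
c(p, O) = O/8
N(V) = -6*V (N(V) = -3*(V + V) = -6*V)
J(E, Y) = -5/3 (J(E, Y) = -8/3 + (E + Y)/(Y + E) = -8/3 + (E + Y)/(E + Y) = -8/3 + 1 = -5/3)
W(K) = 36*K (W(K) = (-6*(-6))*K = 36*K)
1/(W(c(47, 51)) + J(-1666, 1843)) = 1/(36*((1/8)*51) - 5/3) = 1/(36*(51/8) - 5/3) = 1/(459/2 - 5/3) = 1/(1367/6) = 6/1367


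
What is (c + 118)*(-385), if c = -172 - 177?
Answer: 88935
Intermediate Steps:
c = -349
(c + 118)*(-385) = (-349 + 118)*(-385) = -231*(-385) = 88935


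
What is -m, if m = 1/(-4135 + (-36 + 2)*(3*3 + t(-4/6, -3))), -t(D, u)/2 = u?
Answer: 1/4645 ≈ 0.00021529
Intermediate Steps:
t(D, u) = -2*u
m = -1/4645 (m = 1/(-4135 + (-36 + 2)*(3*3 - 2*(-3))) = 1/(-4135 - 34*(9 + 6)) = 1/(-4135 - 34*15) = 1/(-4135 - 510) = 1/(-4645) = -1/4645 ≈ -0.00021529)
-m = -1*(-1/4645) = 1/4645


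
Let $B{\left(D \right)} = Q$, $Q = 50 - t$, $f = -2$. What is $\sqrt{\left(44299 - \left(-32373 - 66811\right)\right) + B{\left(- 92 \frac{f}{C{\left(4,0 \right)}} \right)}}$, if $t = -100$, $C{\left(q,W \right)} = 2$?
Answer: $17 \sqrt{497} \approx 378.99$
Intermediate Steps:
$Q = 150$ ($Q = 50 - -100 = 50 + 100 = 150$)
$B{\left(D \right)} = 150$
$\sqrt{\left(44299 - \left(-32373 - 66811\right)\right) + B{\left(- 92 \frac{f}{C{\left(4,0 \right)}} \right)}} = \sqrt{\left(44299 - \left(-32373 - 66811\right)\right) + 150} = \sqrt{\left(44299 - -99184\right) + 150} = \sqrt{\left(44299 + 99184\right) + 150} = \sqrt{143483 + 150} = \sqrt{143633} = 17 \sqrt{497}$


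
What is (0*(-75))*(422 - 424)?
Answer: 0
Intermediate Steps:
(0*(-75))*(422 - 424) = 0*(-2) = 0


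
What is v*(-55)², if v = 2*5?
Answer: 30250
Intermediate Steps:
v = 10
v*(-55)² = 10*(-55)² = 10*3025 = 30250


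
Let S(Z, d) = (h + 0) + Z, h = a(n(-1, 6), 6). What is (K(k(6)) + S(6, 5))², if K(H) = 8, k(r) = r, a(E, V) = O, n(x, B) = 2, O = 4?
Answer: 324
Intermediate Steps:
a(E, V) = 4
h = 4
S(Z, d) = 4 + Z (S(Z, d) = (4 + 0) + Z = 4 + Z)
(K(k(6)) + S(6, 5))² = (8 + (4 + 6))² = (8 + 10)² = 18² = 324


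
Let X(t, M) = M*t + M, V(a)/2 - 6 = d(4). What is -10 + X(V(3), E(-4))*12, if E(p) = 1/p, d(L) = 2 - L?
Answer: -37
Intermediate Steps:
V(a) = 8 (V(a) = 12 + 2*(2 - 1*4) = 12 + 2*(2 - 4) = 12 + 2*(-2) = 12 - 4 = 8)
X(t, M) = M + M*t
-10 + X(V(3), E(-4))*12 = -10 + ((1 + 8)/(-4))*12 = -10 - 1/4*9*12 = -10 - 9/4*12 = -10 - 27 = -37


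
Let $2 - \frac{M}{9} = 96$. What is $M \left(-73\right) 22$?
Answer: $1358676$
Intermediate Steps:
$M = -846$ ($M = 18 - 864 = -846$)
$M \left(-73\right) 22 = \left(-846\right) \left(-73\right) 22 = 61758 \cdot 22 = 1358676$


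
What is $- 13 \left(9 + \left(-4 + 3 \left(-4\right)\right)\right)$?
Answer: $91$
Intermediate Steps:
$- 13 \left(9 + \left(-4 + 3 \left(-4\right)\right)\right) = - 13 \left(9 - 16\right) = \left(-13\right) \left(-7\right) = 91$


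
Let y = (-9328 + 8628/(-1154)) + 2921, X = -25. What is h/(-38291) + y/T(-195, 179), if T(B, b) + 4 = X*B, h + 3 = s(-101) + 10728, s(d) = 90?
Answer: -172117131628/107619420997 ≈ -1.5993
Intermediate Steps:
h = 10815 (h = -3 + (90 + 10728) = -3 + 10818 = 10815)
T(B, b) = -4 - 25*B
y = -3701153/577 (y = (-9328 + 8628*(-1/1154)) + 2921 = (-9328 - 4314/577) + 2921 = -5386570/577 + 2921 = -3701153/577 ≈ -6414.5)
h/(-38291) + y/T(-195, 179) = 10815/(-38291) - 3701153/(577*(-4 - 25*(-195))) = 10815*(-1/38291) - 3701153/(577*(-4 + 4875)) = -10815/38291 - 3701153/577/4871 = -10815/38291 - 3701153/577*1/4871 = -10815/38291 - 3701153/2810567 = -172117131628/107619420997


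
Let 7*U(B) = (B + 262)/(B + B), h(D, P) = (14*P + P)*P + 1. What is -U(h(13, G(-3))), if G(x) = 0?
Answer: -263/14 ≈ -18.786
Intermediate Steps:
h(D, P) = 1 + 15*P² (h(D, P) = (15*P)*P + 1 = 15*P² + 1 = 1 + 15*P²)
U(B) = (262 + B)/(14*B) (U(B) = ((B + 262)/(B + B))/7 = ((262 + B)/((2*B)))/7 = ((262 + B)*(1/(2*B)))/7 = ((262 + B)/(2*B))/7 = (262 + B)/(14*B))
-U(h(13, G(-3))) = -(262 + (1 + 15*0²))/(14*(1 + 15*0²)) = -(262 + (1 + 15*0))/(14*(1 + 15*0)) = -(262 + (1 + 0))/(14*(1 + 0)) = -(262 + 1)/(14*1) = -263/14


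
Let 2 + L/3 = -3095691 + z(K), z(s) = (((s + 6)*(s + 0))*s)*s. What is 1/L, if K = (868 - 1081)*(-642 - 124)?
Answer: 1/2126036506214734714425 ≈ 4.7036e-22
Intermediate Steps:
K = 163158 (K = -213*(-766) = 163158)
z(s) = s³*(6 + s) (z(s) = (((6 + s)*s)*s)*s = ((s*(6 + s))*s)*s = (s²*(6 + s))*s = s³*(6 + s))
L = 2126036506214734714425 (L = -6 + 3*(-3095691 + 163158³*(6 + 163158)) = -6 + 3*(-3095691 + 4343352917340312*163164) = -6 + 3*(-3095691 + 708678835404914667168) = -6 + 3*708678835404911571477 = -6 + 2126036506214734714431 = 2126036506214734714425)
1/L = 1/2126036506214734714425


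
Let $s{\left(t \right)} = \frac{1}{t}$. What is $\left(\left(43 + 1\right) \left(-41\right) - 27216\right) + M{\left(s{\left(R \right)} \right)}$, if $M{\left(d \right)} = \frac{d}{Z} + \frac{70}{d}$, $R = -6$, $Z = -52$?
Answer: $- \frac{9185279}{312} \approx -29440.0$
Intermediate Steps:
$M{\left(d \right)} = \frac{70}{d} - \frac{d}{52}$ ($M{\left(d \right)} = \frac{d}{-52} + \frac{70}{d} = d \left(- \frac{1}{52}\right) + \frac{70}{d} = - \frac{d}{52} + \frac{70}{d} = \frac{70}{d} - \frac{d}{52}$)
$\left(\left(43 + 1\right) \left(-41\right) - 27216\right) + M{\left(s{\left(R \right)} \right)} = \left(\left(43 + 1\right) \left(-41\right) - 27216\right) + \left(\frac{70}{\frac{1}{-6}} - \frac{1}{52 \left(-6\right)}\right) = \left(44 \left(-41\right) - 27216\right) + \left(\frac{70}{- \frac{1}{6}} - - \frac{1}{312}\right) = \left(-1804 - 27216\right) + \left(70 \left(-6\right) + \frac{1}{312}\right) = -29020 + \left(-420 + \frac{1}{312}\right) = -29020 - \frac{131039}{312} = - \frac{9185279}{312}$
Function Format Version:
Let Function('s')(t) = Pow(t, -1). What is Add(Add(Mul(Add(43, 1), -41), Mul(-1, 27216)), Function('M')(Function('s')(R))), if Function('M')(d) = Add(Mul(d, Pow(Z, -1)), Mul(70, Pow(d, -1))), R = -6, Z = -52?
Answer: Rational(-9185279, 312) ≈ -29440.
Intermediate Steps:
Function('M')(d) = Add(Mul(70, Pow(d, -1)), Mul(Rational(-1, 52), d)) (Function('M')(d) = Add(Mul(d, Pow(-52, -1)), Mul(70, Pow(d, -1))) = Add(Mul(d, Rational(-1, 52)), Mul(70, Pow(d, -1))) = Add(Mul(Rational(-1, 52), d), Mul(70, Pow(d, -1))) = Add(Mul(70, Pow(d, -1)), Mul(Rational(-1, 52), d)))
Add(Add(Mul(Add(43, 1), -41), Mul(-1, 27216)), Function('M')(Function('s')(R))) = Add(Add(Mul(Add(43, 1), -41), Mul(-1, 27216)), Add(Mul(70, Pow(Pow(-6, -1), -1)), Mul(Rational(-1, 52), Pow(-6, -1)))) = Add(Add(Mul(44, -41), -27216), Add(Mul(70, Pow(Rational(-1, 6), -1)), Mul(Rational(-1, 52), Rational(-1, 6)))) = Add(Add(-1804, -27216), Add(Mul(70, -6), Rational(1, 312))) = Add(-29020, Add(-420, Rational(1, 312))) = Add(-29020, Rational(-131039, 312)) = Rational(-9185279, 312)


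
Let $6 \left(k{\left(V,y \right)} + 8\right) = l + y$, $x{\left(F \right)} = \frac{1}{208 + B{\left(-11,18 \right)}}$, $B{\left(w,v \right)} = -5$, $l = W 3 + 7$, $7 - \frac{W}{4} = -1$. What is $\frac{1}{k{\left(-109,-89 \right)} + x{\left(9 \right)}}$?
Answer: $- \frac{609}{3448} \approx -0.17662$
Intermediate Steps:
$W = 32$ ($W = 28 - -4 = 28 + 4 = 32$)
$l = 103$ ($l = 32 \cdot 3 + 7 = 96 + 7 = 103$)
$x{\left(F \right)} = \frac{1}{203}$ ($x{\left(F \right)} = \frac{1}{208 - 5} = \frac{1}{203}$)
$k{\left(V,y \right)} = \frac{55}{6} + \frac{y}{6}$ ($k{\left(V,y \right)} = -8 + \frac{103 + y}{6} = -8 + \left(\frac{103}{6} + \frac{y}{6}\right) = \frac{55}{6} + \frac{y}{6}$)
$\frac{1}{k{\left(-109,-89 \right)} + x{\left(9 \right)}} = \frac{1}{\left(\frac{55}{6} + \frac{1}{6} \left(-89\right)\right) + \frac{1}{203}} = \frac{1}{\left(\frac{55}{6} - \frac{89}{6}\right) + \frac{1}{203}} = \frac{1}{- \frac{17}{3} + \frac{1}{203}} = \frac{1}{- \frac{3448}{609}} = - \frac{609}{3448}$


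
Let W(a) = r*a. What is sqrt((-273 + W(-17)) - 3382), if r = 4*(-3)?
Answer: I*sqrt(3451) ≈ 58.745*I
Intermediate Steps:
r = -12
W(a) = -12*a
sqrt((-273 + W(-17)) - 3382) = sqrt((-273 - 12*(-17)) - 3382) = sqrt((-273 + 204) - 3382) = sqrt(-69 - 3382) = sqrt(-3451) = I*sqrt(3451)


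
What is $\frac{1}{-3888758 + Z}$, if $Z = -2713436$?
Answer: $- \frac{1}{6602194} \approx -1.5146 \cdot 10^{-7}$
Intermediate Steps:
$\frac{1}{-3888758 + Z} = \frac{1}{-3888758 - 2713436} = \frac{1}{-6602194} = - \frac{1}{6602194}$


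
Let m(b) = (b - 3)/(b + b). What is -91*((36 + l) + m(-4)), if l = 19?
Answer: -40677/8 ≈ -5084.6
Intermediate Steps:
m(b) = (-3 + b)/(2*b) (m(b) = (-3 + b)/((2*b)) = (-3 + b)*(1/(2*b)) = (-3 + b)/(2*b))
-91*((36 + l) + m(-4)) = -91*((36 + 19) + (½)*(-3 - 4)/(-4)) = -91*(55 + (½)*(-¼)*(-7)) = -91*(55 + 7/8) = -91*447/8 = -40677/8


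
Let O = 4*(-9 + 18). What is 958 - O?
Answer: 922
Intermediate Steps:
O = 36 (O = 4*9 = 36)
958 - O = 958 - 1*36 = 958 - 36 = 922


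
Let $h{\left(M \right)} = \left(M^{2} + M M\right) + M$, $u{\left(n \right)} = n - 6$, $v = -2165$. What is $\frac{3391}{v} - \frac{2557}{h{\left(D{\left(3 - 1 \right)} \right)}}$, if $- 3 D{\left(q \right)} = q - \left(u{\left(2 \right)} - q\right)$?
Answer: $- \frac{50175809}{225160} \approx -222.85$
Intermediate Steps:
$u{\left(n \right)} = -6 + n$ ($u{\left(n \right)} = n - 6 = -6 + n$)
$D{\left(q \right)} = - \frac{4}{3} - \frac{2 q}{3}$ ($D{\left(q \right)} = - \frac{q - \left(\left(-6 + 2\right) - q\right)}{3} = - \frac{q - \left(-4 - q\right)}{3} = - \frac{q + \left(4 + q\right)}{3} = - \frac{4 + 2 q}{3} = - \frac{4}{3} - \frac{2 q}{3}$)
$h{\left(M \right)} = M + 2 M^{2}$ ($h{\left(M \right)} = \left(M^{2} + M^{2}\right) + M = 2 M^{2} + M = M + 2 M^{2}$)
$\frac{3391}{v} - \frac{2557}{h{\left(D{\left(3 - 1 \right)} \right)}} = \frac{3391}{-2165} - \frac{2557}{\left(- \frac{4}{3} - \frac{2 \left(3 - 1\right)}{3}\right) \left(1 + 2 \left(- \frac{4}{3} - \frac{2 \left(3 - 1\right)}{3}\right)\right)} = 3391 \left(- \frac{1}{2165}\right) - \frac{2557}{\left(- \frac{4}{3} - \frac{4}{3}\right) \left(1 + 2 \left(- \frac{4}{3} - \frac{4}{3}\right)\right)} = - \frac{3391}{2165} - \frac{2557}{\left(- \frac{4}{3} - \frac{4}{3}\right) \left(1 + 2 \left(- \frac{4}{3} - \frac{4}{3}\right)\right)} = - \frac{3391}{2165} - \frac{2557}{\left(- \frac{8}{3}\right) \left(1 + 2 \left(- \frac{8}{3}\right)\right)} = - \frac{3391}{2165} - \frac{2557}{\left(- \frac{8}{3}\right) \left(1 - \frac{16}{3}\right)} = - \frac{3391}{2165} - \frac{2557}{\left(- \frac{8}{3}\right) \left(- \frac{13}{3}\right)} = - \frac{3391}{2165} - \frac{2557}{\frac{104}{9}} = - \frac{3391}{2165} - \frac{23013}{104} = - \frac{50175809}{225160}$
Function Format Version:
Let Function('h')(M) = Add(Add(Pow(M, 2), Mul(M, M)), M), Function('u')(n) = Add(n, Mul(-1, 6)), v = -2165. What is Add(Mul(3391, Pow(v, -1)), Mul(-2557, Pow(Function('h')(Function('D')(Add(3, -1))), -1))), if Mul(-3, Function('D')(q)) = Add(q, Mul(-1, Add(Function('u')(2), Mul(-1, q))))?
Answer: Rational(-50175809, 225160) ≈ -222.85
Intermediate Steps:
Function('u')(n) = Add(-6, n) (Function('u')(n) = Add(n, -6) = Add(-6, n))
Function('D')(q) = Add(Rational(-4, 3), Mul(Rational(-2, 3), q)) (Function('D')(q) = Mul(Rational(-1, 3), Add(q, Mul(-1, Add(Add(-6, 2), Mul(-1, q))))) = Mul(Rational(-1, 3), Add(q, Mul(-1, Add(-4, Mul(-1, q))))) = Mul(Rational(-1, 3), Add(q, Add(4, q))) = Mul(Rational(-1, 3), Add(4, Mul(2, q))) = Add(Rational(-4, 3), Mul(Rational(-2, 3), q)))
Function('h')(M) = Add(M, Mul(2, Pow(M, 2))) (Function('h')(M) = Add(Add(Pow(M, 2), Pow(M, 2)), M) = Add(Mul(2, Pow(M, 2)), M) = Add(M, Mul(2, Pow(M, 2))))
Add(Mul(3391, Pow(v, -1)), Mul(-2557, Pow(Function('h')(Function('D')(Add(3, -1))), -1))) = Add(Mul(3391, Pow(-2165, -1)), Mul(-2557, Pow(Mul(Add(Rational(-4, 3), Mul(Rational(-2, 3), Add(3, -1))), Add(1, Mul(2, Add(Rational(-4, 3), Mul(Rational(-2, 3), Add(3, -1)))))), -1))) = Add(Mul(3391, Rational(-1, 2165)), Mul(-2557, Pow(Mul(Add(Rational(-4, 3), Mul(Rational(-2, 3), 2)), Add(1, Mul(2, Add(Rational(-4, 3), Mul(Rational(-2, 3), 2))))), -1))) = Add(Rational(-3391, 2165), Mul(-2557, Pow(Mul(Add(Rational(-4, 3), Rational(-4, 3)), Add(1, Mul(2, Add(Rational(-4, 3), Rational(-4, 3))))), -1))) = Add(Rational(-3391, 2165), Mul(-2557, Pow(Mul(Rational(-8, 3), Add(1, Mul(2, Rational(-8, 3)))), -1))) = Add(Rational(-3391, 2165), Mul(-2557, Pow(Mul(Rational(-8, 3), Add(1, Rational(-16, 3))), -1))) = Add(Rational(-3391, 2165), Mul(-2557, Pow(Mul(Rational(-8, 3), Rational(-13, 3)), -1))) = Add(Rational(-3391, 2165), Mul(-2557, Pow(Rational(104, 9), -1))) = Add(Rational(-3391, 2165), Mul(-2557, Rational(9, 104))) = Add(Rational(-3391, 2165), Rational(-23013, 104)) = Rational(-50175809, 225160)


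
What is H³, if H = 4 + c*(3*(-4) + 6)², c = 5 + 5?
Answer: 48228544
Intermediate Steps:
c = 10
H = 364 (H = 4 + 10*(3*(-4) + 6)² = 4 + 10*(-12 + 6)² = 4 + 10*(-6)² = 4 + 10*36 = 4 + 360 = 364)
H³ = 364³ = 48228544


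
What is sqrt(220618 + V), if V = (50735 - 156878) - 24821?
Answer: sqrt(89654) ≈ 299.42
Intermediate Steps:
V = -130964 (V = -106143 - 24821 = -130964)
sqrt(220618 + V) = sqrt(220618 - 130964) = sqrt(89654)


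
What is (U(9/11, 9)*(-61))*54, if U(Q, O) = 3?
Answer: -9882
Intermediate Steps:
(U(9/11, 9)*(-61))*54 = (3*(-61))*54 = -183*54 = -9882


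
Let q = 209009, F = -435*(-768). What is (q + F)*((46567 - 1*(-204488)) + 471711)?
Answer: 392526264174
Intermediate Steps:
F = 334080
(q + F)*((46567 - 1*(-204488)) + 471711) = (209009 + 334080)*((46567 - 1*(-204488)) + 471711) = 543089*((46567 + 204488) + 471711) = 543089*(251055 + 471711) = 543089*722766 = 392526264174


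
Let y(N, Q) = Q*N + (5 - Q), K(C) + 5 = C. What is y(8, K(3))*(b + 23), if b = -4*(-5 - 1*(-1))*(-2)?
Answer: 81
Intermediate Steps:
K(C) = -5 + C
y(N, Q) = 5 - Q + N*Q (y(N, Q) = N*Q + (5 - Q) = 5 - Q + N*Q)
b = -32 (b = -4*(-5 + 1)*(-2) = -4*(-4)*(-2) = 16*(-2) = -32)
y(8, K(3))*(b + 23) = (5 - (-5 + 3) + 8*(-5 + 3))*(-32 + 23) = (5 - 1*(-2) + 8*(-2))*(-9) = (5 + 2 - 16)*(-9) = -9*(-9) = 81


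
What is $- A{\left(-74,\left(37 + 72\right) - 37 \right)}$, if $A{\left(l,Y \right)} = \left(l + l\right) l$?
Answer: $-10952$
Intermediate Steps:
$A{\left(l,Y \right)} = 2 l^{2}$ ($A{\left(l,Y \right)} = 2 l l = 2 l^{2}$)
$- A{\left(-74,\left(37 + 72\right) - 37 \right)} = - 2 \left(-74\right)^{2} = - 2 \cdot 5476 = \left(-1\right) 10952 = -10952$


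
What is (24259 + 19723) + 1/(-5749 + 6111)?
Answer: 15921485/362 ≈ 43982.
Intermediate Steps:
(24259 + 19723) + 1/(-5749 + 6111) = 43982 + 1/362 = 15921485/362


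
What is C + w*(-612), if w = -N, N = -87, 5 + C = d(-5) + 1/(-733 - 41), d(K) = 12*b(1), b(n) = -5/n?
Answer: -41261167/774 ≈ -53309.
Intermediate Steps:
d(K) = -60 (d(K) = 12*(-5/1) = 12*(-5*1) = 12*(-5) = -60)
C = -50311/774 (C = -5 + (-60 + 1/(-733 - 41)) = -5 + (-60 + 1/(-774)) = -5 + (-60 - 1/774) = -5 - 46441/774 = -50311/774 ≈ -65.001)
w = 87 (w = -1*(-87) = 87)
C + w*(-612) = -50311/774 + 87*(-612) = -50311/774 - 53244 = -41261167/774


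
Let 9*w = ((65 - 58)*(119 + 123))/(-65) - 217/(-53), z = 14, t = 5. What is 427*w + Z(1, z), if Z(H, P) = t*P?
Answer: -30143729/31005 ≈ -972.22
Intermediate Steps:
Z(H, P) = 5*P
w = -75677/31005 (w = (((65 - 58)*(119 + 123))/(-65) - 217/(-53))/9 = ((7*242)*(-1/65) - 217*(-1/53))/9 = (1694*(-1/65) + 217/53)/9 = (-1694/65 + 217/53)/9 = (⅑)*(-75677/3445) = -75677/31005 ≈ -2.4408)
427*w + Z(1, z) = 427*(-75677/31005) + 5*14 = -32314079/31005 + 70 = -30143729/31005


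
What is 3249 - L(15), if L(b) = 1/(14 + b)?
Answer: 94220/29 ≈ 3249.0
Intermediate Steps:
3249 - L(15) = 3249 - 1/(14 + 15) = 3249 - 1/29 = 94220/29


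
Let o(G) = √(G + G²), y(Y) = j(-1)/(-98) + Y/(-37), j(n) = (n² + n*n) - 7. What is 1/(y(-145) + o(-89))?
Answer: -52196270/102766948807 + 26295752*√1958/102766948807 ≈ 0.010814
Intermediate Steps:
j(n) = -7 + 2*n² (j(n) = (n² + n²) - 7 = 2*n² - 7 = -7 + 2*n²)
y(Y) = 5/98 - Y/37 (y(Y) = (-7 + 2*(-1)²)/(-98) + Y/(-37) = (-7 + 2*1)*(-1/98) + Y*(-1/37) = (-7 + 2)*(-1/98) - Y/37 = -5*(-1/98) - Y/37 = 5/98 - Y/37)
1/(y(-145) + o(-89)) = 1/((5/98 - 1/37*(-145)) + √(-89*(1 - 89))) = 1/((5/98 + 145/37) + √(-89*(-88))) = 1/(14395/3626 + √7832) = 1/(14395/3626 + 2*√1958)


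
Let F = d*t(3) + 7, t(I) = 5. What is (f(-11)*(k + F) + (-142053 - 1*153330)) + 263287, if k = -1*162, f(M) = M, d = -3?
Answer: -30226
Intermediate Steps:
k = -162
F = -8 (F = -3*5 + 7 = -15 + 7 = -8)
(f(-11)*(k + F) + (-142053 - 1*153330)) + 263287 = (-11*(-162 - 8) + (-142053 - 1*153330)) + 263287 = (-11*(-170) + (-142053 - 153330)) + 263287 = (1870 - 295383) + 263287 = -293513 + 263287 = -30226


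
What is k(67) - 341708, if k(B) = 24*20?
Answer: -341228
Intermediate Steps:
k(B) = 480
k(67) - 341708 = 480 - 341708 = -341228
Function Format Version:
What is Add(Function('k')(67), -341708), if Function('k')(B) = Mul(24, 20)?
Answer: -341228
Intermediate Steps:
Function('k')(B) = 480
Add(Function('k')(67), -341708) = Add(480, -341708) = -341228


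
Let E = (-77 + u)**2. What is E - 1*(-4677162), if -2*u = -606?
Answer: 4728238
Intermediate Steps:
u = 303 (u = -1/2*(-606) = 303)
E = 51076 (E = (-77 + 303)**2 = 226**2 = 51076)
E - 1*(-4677162) = 51076 - 1*(-4677162) = 51076 + 4677162 = 4728238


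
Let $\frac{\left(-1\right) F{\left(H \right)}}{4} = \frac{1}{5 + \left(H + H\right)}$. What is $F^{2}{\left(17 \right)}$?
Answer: $\frac{16}{1521} \approx 0.010519$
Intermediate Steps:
$F{\left(H \right)} = - \frac{4}{5 + 2 H}$ ($F{\left(H \right)} = - \frac{4}{5 + \left(H + H\right)} = - \frac{4}{5 + 2 H}$)
$F^{2}{\left(17 \right)} = \left(- \frac{4}{5 + 2 \cdot 17}\right)^{2} = \left(- \frac{4}{5 + 34}\right)^{2} = \left(- \frac{4}{39}\right)^{2} = \frac{16}{1521}$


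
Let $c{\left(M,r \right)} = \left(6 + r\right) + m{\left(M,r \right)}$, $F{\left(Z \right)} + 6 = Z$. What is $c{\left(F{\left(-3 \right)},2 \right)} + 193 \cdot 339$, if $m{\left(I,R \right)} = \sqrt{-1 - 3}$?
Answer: $65435 + 2 i \approx 65435.0 + 2.0 i$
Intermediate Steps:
$m{\left(I,R \right)} = 2 i$ ($m{\left(I,R \right)} = \sqrt{-4} = 2 i$)
$F{\left(Z \right)} = -6 + Z$
$c{\left(M,r \right)} = 6 + r + 2 i$ ($c{\left(M,r \right)} = \left(6 + r\right) + 2 i = 6 + r + 2 i$)
$c{\left(F{\left(-3 \right)},2 \right)} + 193 \cdot 339 = \left(6 + 2 + 2 i\right) + 193 \cdot 339 = \left(8 + 2 i\right) + 65427 = 65435 + 2 i$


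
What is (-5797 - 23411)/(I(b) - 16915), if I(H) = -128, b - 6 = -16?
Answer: 9736/5681 ≈ 1.7138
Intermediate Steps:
b = -10 (b = 6 - 16 = -10)
(-5797 - 23411)/(I(b) - 16915) = (-5797 - 23411)/(-128 - 16915) = -29208/(-17043) = -29208*(-1/17043) = 9736/5681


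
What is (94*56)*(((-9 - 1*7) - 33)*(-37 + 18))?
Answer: 4900784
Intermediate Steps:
(94*56)*(((-9 - 1*7) - 33)*(-37 + 18)) = 5264*(((-9 - 7) - 33)*(-19)) = 5264*((-16 - 33)*(-19)) = 5264*(-49*(-19)) = 5264*931 = 4900784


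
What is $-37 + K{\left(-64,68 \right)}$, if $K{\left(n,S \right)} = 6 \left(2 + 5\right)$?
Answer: $5$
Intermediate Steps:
$K{\left(n,S \right)} = 42$ ($K{\left(n,S \right)} = 6 \cdot 7 = 42$)
$-37 + K{\left(-64,68 \right)} = -37 + 42 = 5$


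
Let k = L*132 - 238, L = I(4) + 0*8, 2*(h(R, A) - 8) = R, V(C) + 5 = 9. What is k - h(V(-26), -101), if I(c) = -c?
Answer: -776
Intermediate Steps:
V(C) = 4 (V(C) = -5 + 9 = 4)
h(R, A) = 8 + R/2
L = -4 (L = -1*4 + 0*8 = -4 + 0 = -4)
k = -766 (k = -4*132 - 238 = -528 - 238 = -766)
k - h(V(-26), -101) = -766 - (8 + (1/2)*4) = -766 - (8 + 2) = -766 - 1*10 = -766 - 10 = -776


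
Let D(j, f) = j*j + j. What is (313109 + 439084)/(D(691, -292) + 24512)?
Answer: 57861/38668 ≈ 1.4964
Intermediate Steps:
D(j, f) = j + j**2 (D(j, f) = j**2 + j = j + j**2)
(313109 + 439084)/(D(691, -292) + 24512) = (313109 + 439084)/(691*(1 + 691) + 24512) = 752193/(691*692 + 24512) = 752193/(478172 + 24512) = 752193/502684 = 752193*(1/502684) = 57861/38668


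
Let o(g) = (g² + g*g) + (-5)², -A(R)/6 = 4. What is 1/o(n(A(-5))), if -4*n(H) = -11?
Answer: 8/321 ≈ 0.024922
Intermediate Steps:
A(R) = -24 (A(R) = -6*4 = -24)
n(H) = 11/4 (n(H) = -¼*(-11) = 11/4)
o(g) = 25 + 2*g² (o(g) = (g² + g²) + 25 = 2*g² + 25 = 25 + 2*g²)
1/o(n(A(-5))) = 1/(25 + 2*(11/4)²) = 1/(25 + 2*(121/16)) = 1/(25 + 121/8) = 1/(321/8) = 8/321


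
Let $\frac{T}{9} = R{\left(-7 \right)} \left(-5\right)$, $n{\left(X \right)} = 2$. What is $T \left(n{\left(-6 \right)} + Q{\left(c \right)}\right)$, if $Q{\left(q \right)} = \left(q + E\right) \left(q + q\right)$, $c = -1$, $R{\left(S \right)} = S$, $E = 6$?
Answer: $-2520$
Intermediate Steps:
$T = 315$ ($T = 9 \left(\left(-7\right) \left(-5\right)\right) = 9 \cdot 35 = 315$)
$Q{\left(q \right)} = 2 q \left(6 + q\right)$ ($Q{\left(q \right)} = \left(q + 6\right) \left(q + q\right) = \left(6 + q\right) 2 q = 2 q \left(6 + q\right)$)
$T \left(n{\left(-6 \right)} + Q{\left(c \right)}\right) = 315 \left(2 + 2 \left(-1\right) \left(6 - 1\right)\right) = 315 \left(2 + 2 \left(-1\right) 5\right) = 315 \left(2 - 10\right) = 315 \left(-8\right) = -2520$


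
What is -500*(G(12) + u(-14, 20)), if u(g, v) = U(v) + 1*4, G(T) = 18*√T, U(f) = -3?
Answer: -500 - 18000*√3 ≈ -31677.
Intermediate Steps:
u(g, v) = 1 (u(g, v) = -3 + 1*4 = -3 + 4 = 1)
-500*(G(12) + u(-14, 20)) = -500*(18*√12 + 1) = -500*(18*(2*√3) + 1) = -500*(36*√3 + 1) = -500*(1 + 36*√3) = -500 - 18000*√3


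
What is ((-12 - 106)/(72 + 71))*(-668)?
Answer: 78824/143 ≈ 551.22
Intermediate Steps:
((-12 - 106)/(72 + 71))*(-668) = -118/143*(-668) = 78824/143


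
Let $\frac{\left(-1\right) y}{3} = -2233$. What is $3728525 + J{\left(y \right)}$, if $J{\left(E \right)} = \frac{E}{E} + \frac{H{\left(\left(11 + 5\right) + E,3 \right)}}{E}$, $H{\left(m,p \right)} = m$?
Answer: $\frac{24977402389}{6699} \approx 3.7285 \cdot 10^{6}$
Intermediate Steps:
$y = 6699$ ($y = \left(-3\right) \left(-2233\right) = 6699$)
$J{\left(E \right)} = 1 + \frac{16 + E}{E}$ ($J{\left(E \right)} = \frac{E}{E} + \frac{\left(11 + 5\right) + E}{E} = 1 + \frac{16 + E}{E}$)
$3728525 + J{\left(y \right)} = 3728525 + \left(2 + \frac{16}{6699}\right) = 3728525 + \frac{13414}{6699} = \frac{24977402389}{6699}$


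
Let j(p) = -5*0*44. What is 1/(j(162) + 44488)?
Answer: 1/44488 ≈ 2.2478e-5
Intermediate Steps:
j(p) = 0 (j(p) = 0*44 = 0)
1/(j(162) + 44488) = 1/(0 + 44488) = 1/44488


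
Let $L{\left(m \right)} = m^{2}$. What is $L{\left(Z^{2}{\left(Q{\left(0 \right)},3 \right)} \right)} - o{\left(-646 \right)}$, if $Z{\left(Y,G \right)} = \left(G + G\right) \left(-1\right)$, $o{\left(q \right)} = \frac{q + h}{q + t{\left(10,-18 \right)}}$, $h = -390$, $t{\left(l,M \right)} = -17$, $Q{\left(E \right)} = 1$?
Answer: $\frac{858212}{663} \approx 1294.4$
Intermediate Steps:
$o{\left(q \right)} = \frac{-390 + q}{-17 + q}$ ($o{\left(q \right)} = \frac{q - 390}{q - 17} = \frac{-390 + q}{-17 + q}$)
$Z{\left(Y,G \right)} = - 2 G$ ($Z{\left(Y,G \right)} = 2 G \left(-1\right) = - 2 G$)
$L{\left(Z^{2}{\left(Q{\left(0 \right)},3 \right)} \right)} - o{\left(-646 \right)} = \left(\left(\left(-2\right) 3\right)^{2}\right)^{2} - \frac{-390 - 646}{-17 - 646} = \left(\left(-6\right)^{2}\right)^{2} - \frac{1}{-663} \left(-1036\right) = 36^{2} - \left(- \frac{1}{663}\right) \left(-1036\right) = 1296 - \frac{1036}{663} = \frac{858212}{663}$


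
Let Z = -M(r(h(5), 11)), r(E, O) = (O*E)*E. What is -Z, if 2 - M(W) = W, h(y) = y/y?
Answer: -9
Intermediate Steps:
h(y) = 1
r(E, O) = O*E² (r(E, O) = (E*O)*E = O*E²)
M(W) = 2 - W
Z = 9 (Z = -(2 - 11*1²) = -(2 - 11) = -1*(-9) = 9)
-Z = -1*9 = -9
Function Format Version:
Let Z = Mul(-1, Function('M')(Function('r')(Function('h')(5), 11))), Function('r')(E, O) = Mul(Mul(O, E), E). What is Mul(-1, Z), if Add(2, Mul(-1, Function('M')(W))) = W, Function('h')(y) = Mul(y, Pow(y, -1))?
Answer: -9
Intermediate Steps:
Function('h')(y) = 1
Function('r')(E, O) = Mul(O, Pow(E, 2)) (Function('r')(E, O) = Mul(Mul(E, O), E) = Mul(O, Pow(E, 2)))
Function('M')(W) = Add(2, Mul(-1, W))
Z = 9 (Z = Mul(-1, Add(2, Mul(-1, Mul(11, Pow(1, 2))))) = Mul(-1, Add(2, Mul(-1, Mul(11, 1)))) = Mul(-1, Add(2, Mul(-1, 11))) = Mul(-1, Add(2, -11)) = Mul(-1, -9) = 9)
Mul(-1, Z) = Mul(-1, 9) = -9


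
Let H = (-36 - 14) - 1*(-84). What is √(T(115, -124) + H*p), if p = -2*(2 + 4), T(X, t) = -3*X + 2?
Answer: I*√751 ≈ 27.404*I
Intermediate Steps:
T(X, t) = 2 - 3*X
H = 34 (H = -50 + 84 = 34)
p = -12 (p = -2*6 = -12)
√(T(115, -124) + H*p) = √((2 - 3*115) + 34*(-12)) = √((2 - 345) - 408) = √(-343 - 408) = √(-751) = I*√751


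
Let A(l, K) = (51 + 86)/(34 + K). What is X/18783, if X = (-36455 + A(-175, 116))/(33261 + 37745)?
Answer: -5468113/200055854700 ≈ -2.7333e-5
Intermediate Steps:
A(l, K) = 137/(34 + K)
X = -5468113/10650900 (X = (-36455 + 137/(34 + 116))/(33261 + 37745) = (-36455 + 137/150)/71006 = (-36455 + 137*(1/150))*(1/71006) = (-36455 + 137/150)*(1/71006) = -5468113/150*1/71006 = -5468113/10650900 ≈ -0.51339)
X/18783 = -5468113/10650900/18783 = -5468113/10650900*1/18783 = -5468113/200055854700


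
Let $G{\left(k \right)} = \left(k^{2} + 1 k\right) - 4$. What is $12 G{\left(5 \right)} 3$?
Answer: $936$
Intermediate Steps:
$G{\left(k \right)} = -4 + k + k^{2}$ ($G{\left(k \right)} = \left(k^{2} + k\right) - 4 = \left(k + k^{2}\right) - 4 = -4 + k + k^{2}$)
$12 G{\left(5 \right)} 3 = 12 \left(-4 + 5 + 5^{2}\right) 3 = 12 \left(-4 + 5 + 25\right) 3 = 12 \cdot 26 \cdot 3 = 312 \cdot 3 = 936$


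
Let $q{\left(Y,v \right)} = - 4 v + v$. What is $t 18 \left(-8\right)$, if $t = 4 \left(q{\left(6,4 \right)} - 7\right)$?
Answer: $10944$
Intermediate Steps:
$q{\left(Y,v \right)} = - 3 v$
$t = -76$ ($t = 4 \left(\left(-3\right) 4 - 7\right) = 4 \left(-12 - 7\right) = 4 \left(-19\right) = -76$)
$t 18 \left(-8\right) = - 76 \cdot 18 \left(-8\right) = \left(-76\right) \left(-144\right) = 10944$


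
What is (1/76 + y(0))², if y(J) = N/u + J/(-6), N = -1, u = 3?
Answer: 5329/51984 ≈ 0.10251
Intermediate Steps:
y(J) = -⅓ - J/6 (y(J) = -1/3 + J/(-6) = -1*⅓ + J*(-⅙) = -⅓ - J/6)
(1/76 + y(0))² = (1/76 + (-⅓ - ⅙*0))² = (1/76 + (-⅓ + 0))² = (1/76 - ⅓)² = (-73/228)² = 5329/51984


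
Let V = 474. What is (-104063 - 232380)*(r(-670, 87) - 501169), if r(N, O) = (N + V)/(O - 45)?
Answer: 505849115803/3 ≈ 1.6862e+11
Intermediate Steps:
r(N, O) = (474 + N)/(-45 + O) (r(N, O) = (N + 474)/(O - 45) = (474 + N)/(-45 + O))
(-104063 - 232380)*(r(-670, 87) - 501169) = (-104063 - 232380)*((474 - 670)/(-45 + 87) - 501169) = -336443*(-196/42 - 501169) = -336443*((1/42)*(-196) - 501169) = -336443*(-14/3 - 501169) = -336443*(-1503521/3) = 505849115803/3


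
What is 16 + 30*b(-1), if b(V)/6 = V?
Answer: -164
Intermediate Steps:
b(V) = 6*V
16 + 30*b(-1) = 16 + 30*(6*(-1)) = 16 + 30*(-6) = 16 - 180 = -164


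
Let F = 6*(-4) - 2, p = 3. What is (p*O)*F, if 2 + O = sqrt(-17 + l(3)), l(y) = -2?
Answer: 156 - 78*I*sqrt(19) ≈ 156.0 - 339.99*I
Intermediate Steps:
F = -26 (F = -24 - 2 = -26)
O = -2 + I*sqrt(19) (O = -2 + sqrt(-17 - 2) = -2 + sqrt(-19) = -2 + I*sqrt(19) ≈ -2.0 + 4.3589*I)
(p*O)*F = (3*(-2 + I*sqrt(19)))*(-26) = (-6 + 3*I*sqrt(19))*(-26) = 156 - 78*I*sqrt(19)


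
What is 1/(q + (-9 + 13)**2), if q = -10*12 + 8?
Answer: -1/96 ≈ -0.010417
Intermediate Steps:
q = -112 (q = -120 + 8 = -112)
1/(q + (-9 + 13)**2) = 1/(-112 + (-9 + 13)**2) = 1/(-112 + 4**2) = 1/(-112 + 16) = 1/(-96) = -1/96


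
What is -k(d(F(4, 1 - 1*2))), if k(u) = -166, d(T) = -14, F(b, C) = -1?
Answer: 166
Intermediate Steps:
-k(d(F(4, 1 - 1*2))) = -1*(-166) = 166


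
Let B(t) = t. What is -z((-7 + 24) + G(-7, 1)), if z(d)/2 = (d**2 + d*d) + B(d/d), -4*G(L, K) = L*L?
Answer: -369/4 ≈ -92.250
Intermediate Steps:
G(L, K) = -L**2/4 (G(L, K) = -L*L/4 = -L**2/4)
z(d) = 2 + 4*d**2 (z(d) = 2*((d**2 + d*d) + d/d) = 2*((d**2 + d**2) + 1) = 2*(2*d**2 + 1) = 2*(1 + 2*d**2) = 2 + 4*d**2)
-z((-7 + 24) + G(-7, 1)) = -(2 + 4*((-7 + 24) - 1/4*(-7)**2)**2) = -(2 + 4*(17 - 1/4*49)**2) = -(2 + 4*(17 - 49/4)**2) = -(2 + 4*(19/4)**2) = -(2 + 4*(361/16)) = -(2 + 361/4) = -1*369/4 = -369/4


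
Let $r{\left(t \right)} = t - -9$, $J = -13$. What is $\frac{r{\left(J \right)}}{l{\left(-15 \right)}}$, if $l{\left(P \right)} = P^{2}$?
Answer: $- \frac{4}{225} \approx -0.017778$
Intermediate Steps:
$r{\left(t \right)} = 9 + t$ ($r{\left(t \right)} = t + 9 = 9 + t$)
$\frac{r{\left(J \right)}}{l{\left(-15 \right)}} = \frac{9 - 13}{\left(-15\right)^{2}} = - \frac{4}{225}$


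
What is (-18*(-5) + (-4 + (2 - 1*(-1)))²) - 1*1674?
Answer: -1583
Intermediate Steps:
(-18*(-5) + (-4 + (2 - 1*(-1)))²) - 1*1674 = (90 + (-4 + (2 + 1))²) - 1674 = (90 + (-4 + 3)²) - 1674 = (90 + (-1)²) - 1674 = (90 + 1) - 1674 = 91 - 1674 = -1583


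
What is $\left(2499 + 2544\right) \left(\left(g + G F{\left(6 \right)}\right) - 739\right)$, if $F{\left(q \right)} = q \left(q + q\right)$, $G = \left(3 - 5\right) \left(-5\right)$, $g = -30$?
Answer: $-247107$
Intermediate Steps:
$G = 10$ ($G = \left(-2\right) \left(-5\right) = 10$)
$F{\left(q \right)} = 2 q^{2}$ ($F{\left(q \right)} = q 2 q = 2 q^{2}$)
$\left(2499 + 2544\right) \left(\left(g + G F{\left(6 \right)}\right) - 739\right) = \left(2499 + 2544\right) \left(\left(-30 + 10 \cdot 2 \cdot 6^{2}\right) - 739\right) = 5043 \left(\left(-30 + 10 \cdot 2 \cdot 36\right) - 739\right) = 5043 \left(\left(-30 + 10 \cdot 72\right) - 739\right) = 5043 \left(\left(-30 + 720\right) - 739\right) = 5043 \left(690 - 739\right) = 5043 \left(-49\right) = -247107$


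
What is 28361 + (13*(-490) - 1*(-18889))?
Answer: 40880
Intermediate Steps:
28361 + (13*(-490) - 1*(-18889)) = 28361 + (-6370 + 18889) = 28361 + 12519 = 40880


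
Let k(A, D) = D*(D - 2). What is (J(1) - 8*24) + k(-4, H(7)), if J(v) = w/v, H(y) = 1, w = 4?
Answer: -189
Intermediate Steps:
k(A, D) = D*(-2 + D)
J(v) = 4/v
(J(1) - 8*24) + k(-4, H(7)) = (4/1 - 8*24) + 1*(-2 + 1) = (4*1 - 192) + 1*(-1) = (4 - 192) - 1 = -188 - 1 = -189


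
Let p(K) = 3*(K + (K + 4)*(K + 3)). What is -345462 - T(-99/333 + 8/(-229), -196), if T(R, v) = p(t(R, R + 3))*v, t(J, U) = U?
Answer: -23093391196998/71791729 ≈ -3.2167e+5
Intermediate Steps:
p(K) = 3*K + 3*(3 + K)*(4 + K) (p(K) = 3*(K + (4 + K)*(3 + K)) = 3*(K + (3 + K)*(4 + K)) = 3*K + 3*(3 + K)*(4 + K))
T(R, v) = v*(108 + 3*(3 + R)² + 24*R) (T(R, v) = (36 + 3*(R + 3)² + 24*(R + 3))*v = (36 + 3*(3 + R)² + 24*(3 + R))*v = (36 + 3*(3 + R)² + (72 + 24*R))*v = (108 + 3*(3 + R)² + 24*R)*v = v*(108 + 3*(3 + R)² + 24*R))
-345462 - T(-99/333 + 8/(-229), -196) = -345462 - 3*(-196)*(45 + (-99/333 + 8/(-229))² + 14*(-99/333 + 8/(-229))) = -345462 - 3*(-196)*(45 + (-99*1/333 + 8*(-1/229))² + 14*(-99*1/333 + 8*(-1/229))) = -345462 - 3*(-196)*(45 + (-11/37 - 8/229)² + 14*(-11/37 - 8/229)) = -345462 - 3*(-196)*(45 + (-2815/8473)² + 14*(-2815/8473)) = -345462 - 3*(-196)*(45 + 7924225/71791729 - 39410/8473) = -345462 - 3*(-196)*2904631100/71791729 = -345462 - 1*(-1707923086800/71791729) = -345462 + 1707923086800/71791729 = -23093391196998/71791729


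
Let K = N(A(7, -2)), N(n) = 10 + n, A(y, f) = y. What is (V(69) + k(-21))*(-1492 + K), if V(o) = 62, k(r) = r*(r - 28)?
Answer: -1609225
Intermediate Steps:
k(r) = r*(-28 + r)
K = 17 (K = 10 + 7 = 17)
(V(69) + k(-21))*(-1492 + K) = (62 - 21*(-28 - 21))*(-1492 + 17) = (62 - 21*(-49))*(-1475) = (62 + 1029)*(-1475) = 1091*(-1475) = -1609225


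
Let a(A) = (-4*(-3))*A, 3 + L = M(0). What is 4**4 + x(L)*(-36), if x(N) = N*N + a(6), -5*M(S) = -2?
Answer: -64484/25 ≈ -2579.4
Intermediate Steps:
M(S) = 2/5 (M(S) = -1/5*(-2) = 2/5)
L = -13/5 (L = -3 + 2/5 = -13/5 ≈ -2.6000)
a(A) = 12*A
x(N) = 72 + N**2 (x(N) = N*N + 12*6 = N**2 + 72 = 72 + N**2)
4**4 + x(L)*(-36) = 4**4 + (72 + (-13/5)**2)*(-36) = 256 + (72 + 169/25)*(-36) = 256 + (1969/25)*(-36) = 256 - 70884/25 = -64484/25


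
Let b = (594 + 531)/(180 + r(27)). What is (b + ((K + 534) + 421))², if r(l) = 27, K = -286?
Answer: 240622144/529 ≈ 4.5486e+5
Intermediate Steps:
b = 125/23 (b = (594 + 531)/(180 + 27) = 1125/207 = 1125*(1/207) = 125/23 ≈ 5.4348)
(b + ((K + 534) + 421))² = (125/23 + ((-286 + 534) + 421))² = (125/23 + (248 + 421))² = (125/23 + 669)² = (15512/23)² = 240622144/529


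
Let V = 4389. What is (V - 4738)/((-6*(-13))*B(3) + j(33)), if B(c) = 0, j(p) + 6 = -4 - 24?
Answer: 349/34 ≈ 10.265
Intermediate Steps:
j(p) = -34 (j(p) = -6 + (-4 - 24) = -6 - 28 = -34)
(V - 4738)/((-6*(-13))*B(3) + j(33)) = (4389 - 4738)/(-6*(-13)*0 - 34) = -349/(78*0 - 34) = -349/(0 - 34) = -349/(-34) = -349*(-1/34) = 349/34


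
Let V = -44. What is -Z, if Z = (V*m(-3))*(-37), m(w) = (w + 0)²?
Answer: -14652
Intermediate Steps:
m(w) = w²
Z = 14652 (Z = -44*(-3)²*(-37) = -44*9*(-37) = -396*(-37) = 14652)
-Z = -1*14652 = -14652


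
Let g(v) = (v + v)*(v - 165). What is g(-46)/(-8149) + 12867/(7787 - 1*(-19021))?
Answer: -138514571/72819464 ≈ -1.9022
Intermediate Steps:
g(v) = 2*v*(-165 + v) (g(v) = (2*v)*(-165 + v) = 2*v*(-165 + v))
g(-46)/(-8149) + 12867/(7787 - 1*(-19021)) = (2*(-46)*(-165 - 46))/(-8149) + 12867/(7787 - 1*(-19021)) = (2*(-46)*(-211))*(-1/8149) + 12867/(7787 + 19021) = 19412*(-1/8149) + 12867/26808 = -19412/8149 + 12867*(1/26808) = -19412/8149 + 4289/8936 = -138514571/72819464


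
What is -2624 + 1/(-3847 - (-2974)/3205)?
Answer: -32345161669/12326661 ≈ -2624.0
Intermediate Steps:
-2624 + 1/(-3847 - (-2974)/3205) = -2624 + 1/(-3847 - 1*(-2974/3205)) = -2624 + 1/(-3847 + 2974/3205) = -2624 + 1/(-12326661/3205) = -2624 - 3205/12326661 = -32345161669/12326661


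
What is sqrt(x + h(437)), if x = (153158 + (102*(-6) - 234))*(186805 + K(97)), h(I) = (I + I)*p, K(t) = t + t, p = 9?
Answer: sqrt(28482199554) ≈ 1.6877e+5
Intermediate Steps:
K(t) = 2*t
h(I) = 18*I (h(I) = (I + I)*9 = (2*I)*9 = 18*I)
x = 28482191688 (x = (153158 + (102*(-6) - 234))*(186805 + 2*97) = (153158 + (-612 - 234))*(186805 + 194) = (153158 - 846)*186999 = 152312*186999 = 28482191688)
sqrt(x + h(437)) = sqrt(28482191688 + 18*437) = sqrt(28482191688 + 7866) = sqrt(28482199554)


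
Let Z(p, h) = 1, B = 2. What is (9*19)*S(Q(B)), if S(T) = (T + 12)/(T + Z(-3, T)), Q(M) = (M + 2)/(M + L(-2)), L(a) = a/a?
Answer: 6840/7 ≈ 977.14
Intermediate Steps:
L(a) = 1
Q(M) = (2 + M)/(1 + M) (Q(M) = (M + 2)/(M + 1) = (2 + M)/(1 + M))
S(T) = (12 + T)/(1 + T) (S(T) = (T + 12)/(T + 1) = (12 + T)/(1 + T))
(9*19)*S(Q(B)) = (9*19)*((12 + (2 + 2)/(1 + 2))/(1 + (2 + 2)/(1 + 2))) = 171*((12 + 4/3)/(1 + 4/3)) = 171*((40/3)/(7/3)) = 171*((3/7)*(40/3)) = 171*(40/7) = 6840/7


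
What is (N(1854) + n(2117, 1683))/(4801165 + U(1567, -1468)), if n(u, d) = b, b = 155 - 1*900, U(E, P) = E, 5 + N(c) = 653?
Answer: -97/4802732 ≈ -2.0197e-5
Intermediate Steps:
N(c) = 648 (N(c) = -5 + 653 = 648)
b = -745 (b = 155 - 900 = -745)
n(u, d) = -745
(N(1854) + n(2117, 1683))/(4801165 + U(1567, -1468)) = (648 - 745)/(4801165 + 1567) = -97/4802732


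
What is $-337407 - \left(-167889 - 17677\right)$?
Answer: $-151841$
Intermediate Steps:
$-337407 - \left(-167889 - 17677\right) = -337407 - -185566 = -337407 + 185566 = -151841$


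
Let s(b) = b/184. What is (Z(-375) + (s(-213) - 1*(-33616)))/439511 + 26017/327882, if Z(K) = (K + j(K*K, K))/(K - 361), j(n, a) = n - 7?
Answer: 8240985496237/53031650418336 ≈ 0.15540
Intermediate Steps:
j(n, a) = -7 + n
s(b) = b/184 (s(b) = b*(1/184) = b/184)
Z(K) = (-7 + K + K²)/(-361 + K) (Z(K) = (K + (-7 + K*K))/(K - 361) = (K + (-7 + K²))/(-361 + K) = (-7 + K + K²)/(-361 + K))
(Z(-375) + (s(-213) - 1*(-33616)))/439511 + 26017/327882 = ((-7 - 375 + (-375)²)/(-361 - 375) + ((1/184)*(-213) - 1*(-33616)))/439511 + 26017/327882 = ((-7 - 375 + 140625)/(-736) + (-213/184 + 33616))*(1/439511) + 26017*(1/327882) = (-1/736*140243 + 6185131/184)*(1/439511) + 26017/327882 = (-140243/736 + 6185131/184)*(1/439511) + 26017/327882 = (24600281/736)*(1/439511) + 26017/327882 = 24600281/323480096 + 26017/327882 = 8240985496237/53031650418336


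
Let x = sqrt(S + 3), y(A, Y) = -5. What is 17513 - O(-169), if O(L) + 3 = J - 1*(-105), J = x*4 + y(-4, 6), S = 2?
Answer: 17416 - 4*sqrt(5) ≈ 17407.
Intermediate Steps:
x = sqrt(5) (x = sqrt(2 + 3) = sqrt(5) ≈ 2.2361)
J = -5 + 4*sqrt(5) (J = sqrt(5)*4 - 5 = 4*sqrt(5) - 5 = -5 + 4*sqrt(5) ≈ 3.9443)
O(L) = 97 + 4*sqrt(5) (O(L) = -3 + ((-5 + 4*sqrt(5)) - 1*(-105)) = -3 + ((-5 + 4*sqrt(5)) + 105) = -3 + (100 + 4*sqrt(5)) = 97 + 4*sqrt(5))
17513 - O(-169) = 17513 - (97 + 4*sqrt(5)) = 17513 + (-97 - 4*sqrt(5)) = 17416 - 4*sqrt(5)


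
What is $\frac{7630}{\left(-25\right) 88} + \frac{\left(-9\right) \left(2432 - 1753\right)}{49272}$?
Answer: $- \frac{3244913}{903320} \approx -3.5922$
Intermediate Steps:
$\frac{7630}{\left(-25\right) 88} + \frac{\left(-9\right) \left(2432 - 1753\right)}{49272} = \frac{7630}{-2200} + - 9 \left(2432 - 1753\right) \frac{1}{49272} = 7630 \left(- \frac{1}{2200}\right) + \left(-9\right) 679 \cdot \frac{1}{49272} = - \frac{763}{220} - \frac{2037}{16424} = - \frac{3244913}{903320}$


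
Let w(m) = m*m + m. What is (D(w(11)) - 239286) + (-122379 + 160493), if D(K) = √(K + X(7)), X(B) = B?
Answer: -201172 + √139 ≈ -2.0116e+5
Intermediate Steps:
w(m) = m + m² (w(m) = m² + m = m + m²)
D(K) = √(7 + K) (D(K) = √(K + 7) = √(7 + K))
(D(w(11)) - 239286) + (-122379 + 160493) = (√(7 + 11*(1 + 11)) - 239286) + (-122379 + 160493) = (√(7 + 11*12) - 239286) + 38114 = (√(7 + 132) - 239286) + 38114 = (√139 - 239286) + 38114 = (-239286 + √139) + 38114 = -201172 + √139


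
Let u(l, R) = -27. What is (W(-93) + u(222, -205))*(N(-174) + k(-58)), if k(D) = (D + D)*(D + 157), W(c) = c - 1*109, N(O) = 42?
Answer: 2620218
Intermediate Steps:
W(c) = -109 + c (W(c) = c - 109 = -109 + c)
k(D) = 2*D*(157 + D) (k(D) = (2*D)*(157 + D) = 2*D*(157 + D))
(W(-93) + u(222, -205))*(N(-174) + k(-58)) = ((-109 - 93) - 27)*(42 + 2*(-58)*(157 - 58)) = (-202 - 27)*(42 + 2*(-58)*99) = -229*(42 - 11484) = -229*(-11442) = 2620218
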